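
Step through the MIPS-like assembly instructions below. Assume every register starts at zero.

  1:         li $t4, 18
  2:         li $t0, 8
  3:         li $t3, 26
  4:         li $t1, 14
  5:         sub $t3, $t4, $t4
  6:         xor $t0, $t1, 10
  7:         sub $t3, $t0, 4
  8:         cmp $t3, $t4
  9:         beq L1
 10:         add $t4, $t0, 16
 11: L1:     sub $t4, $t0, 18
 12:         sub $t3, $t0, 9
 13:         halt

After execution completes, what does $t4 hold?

-14

after li $t4, 18: $t4=18
after li $t0, 8: $t0=8
after li $t3, 26: $t3=26
after li $t1, 14: $t1=14
after sub $t3, $t4, $t4: $t3=18-18=0
after xor $t0, $t1, 10: $t0=14^10=4
after sub $t3, $t0, 4: $t3=4-4=0
cmp $t3, $t4  (cmp 0,18)
beq L1: not taken
after add $t4, $t0, 16: $t4=4+16=20
after sub $t4, $t0, 18: $t4=4-18=-14
after sub $t3, $t0, 9: $t3=4-9=-5
halt.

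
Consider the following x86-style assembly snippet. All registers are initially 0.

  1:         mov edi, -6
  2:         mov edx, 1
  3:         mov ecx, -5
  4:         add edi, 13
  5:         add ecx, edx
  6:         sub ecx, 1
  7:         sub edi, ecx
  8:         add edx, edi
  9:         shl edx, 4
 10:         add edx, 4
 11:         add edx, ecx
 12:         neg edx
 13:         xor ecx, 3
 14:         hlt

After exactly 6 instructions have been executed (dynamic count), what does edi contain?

7

mov edi, -6 → edi=-6
mov edx, 1 → edx=1
mov ecx, -5 → ecx=-5
add edi, 13 → edi=(-6)+13=7
add ecx, edx → ecx=(-5)+1=-4
sub ecx, 1 → ecx=(-4)-1=-5
After step 6: edi = 7.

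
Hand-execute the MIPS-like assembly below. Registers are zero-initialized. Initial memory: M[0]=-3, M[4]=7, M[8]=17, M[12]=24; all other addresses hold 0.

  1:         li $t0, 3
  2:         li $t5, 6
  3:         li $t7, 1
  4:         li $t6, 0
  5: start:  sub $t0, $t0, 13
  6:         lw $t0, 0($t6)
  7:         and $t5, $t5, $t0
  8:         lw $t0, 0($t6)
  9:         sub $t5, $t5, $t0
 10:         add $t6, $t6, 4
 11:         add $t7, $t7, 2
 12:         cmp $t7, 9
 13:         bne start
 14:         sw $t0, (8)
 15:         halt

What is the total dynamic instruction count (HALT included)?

42

$t0=3
$t5=6
$t7=1
$t6=0
$t0=3-13=-10
$t0=M[0]=-3
$t5=6&(-3)=4
$t0=M[0]=-3
$t5=4-(-3)=7
$t6=0+4=4
$t7=1+2=3
cmp $t7, 9  (cmp 3,9)
bne start: taken
$t0=(-3)-13=-16
$t0=M[4]=7
$t5=7&7=7
$t0=M[4]=7
$t5=7-7=0
$t6=4+4=8
$t7=3+2=5
cmp $t7, 9  (cmp 5,9)
bne start: taken
$t0=7-13=-6
$t0=M[8]=17
$t5=0&17=0
$t0=M[8]=17
$t5=0-17=-17
$t6=8+4=12
$t7=5+2=7
cmp $t7, 9  (cmp 7,9)
bne start: taken
$t0=17-13=4
$t0=M[12]=24
$t5=(-17)&24=8
$t0=M[12]=24
$t5=8-24=-16
$t6=12+4=16
$t7=7+2=9
cmp $t7, 9  (cmp 9,9)
bne start: not taken
sw $t0, (8) → M[8]=24
halt.
Total executed instructions: 42.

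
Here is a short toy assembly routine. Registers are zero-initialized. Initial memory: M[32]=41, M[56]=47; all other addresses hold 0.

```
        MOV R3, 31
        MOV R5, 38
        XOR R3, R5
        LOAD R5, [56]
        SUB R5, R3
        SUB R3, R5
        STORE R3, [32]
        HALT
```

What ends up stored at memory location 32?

67

MOV R3, 31 → R3=31
MOV R5, 38 → R5=38
XOR R3, R5 → R3=31^38=57
LOAD R5, [56] → R5=M[56]=47
SUB R5, R3 → R5=47-57=-10
SUB R3, R5 → R3=57-(-10)=67
STORE R3, [32] → M[32]=67
halt.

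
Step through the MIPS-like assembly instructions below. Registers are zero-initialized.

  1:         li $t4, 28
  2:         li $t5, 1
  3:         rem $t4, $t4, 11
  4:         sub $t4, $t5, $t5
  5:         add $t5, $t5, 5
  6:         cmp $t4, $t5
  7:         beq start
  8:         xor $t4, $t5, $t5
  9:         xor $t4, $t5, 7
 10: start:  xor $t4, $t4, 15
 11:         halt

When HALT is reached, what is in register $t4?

$t4=28
$t5=1
$t4=28%11=6
$t4=1-1=0
$t5=1+5=6
cmp $t4, $t5  (cmp 0,6)
beq start: not taken
$t4=6^6=0
$t4=6^7=1
$t4=1^15=14
halt.

14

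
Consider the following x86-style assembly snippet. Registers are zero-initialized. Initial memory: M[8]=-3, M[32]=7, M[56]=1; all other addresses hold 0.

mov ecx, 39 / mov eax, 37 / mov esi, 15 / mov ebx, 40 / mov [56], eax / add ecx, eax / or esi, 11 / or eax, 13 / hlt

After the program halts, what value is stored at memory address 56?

37

mov ecx, 39 → ecx=39
mov eax, 37 → eax=37
mov esi, 15 → esi=15
mov ebx, 40 → ebx=40
mov [56], eax → M[56]=37
add ecx, eax → ecx=39+37=76
or esi, 11 → esi=15|11=15
or eax, 13 → eax=37|13=45
halt.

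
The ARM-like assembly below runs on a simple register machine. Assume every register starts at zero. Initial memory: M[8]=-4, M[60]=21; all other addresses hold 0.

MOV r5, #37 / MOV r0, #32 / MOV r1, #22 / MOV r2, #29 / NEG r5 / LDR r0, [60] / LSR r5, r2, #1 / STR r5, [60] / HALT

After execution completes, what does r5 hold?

after MOV r5, #37: r5=37
after MOV r0, #32: r0=32
after MOV r1, #22: r1=22
after MOV r2, #29: r2=29
after NEG r5: r5=-(37)=-37
after LDR r0, [60]: r0=M[60]=21
after LSR r5, r2, #1: r5=29>>1=14
STR r5, [60] → M[60]=14
halt.

14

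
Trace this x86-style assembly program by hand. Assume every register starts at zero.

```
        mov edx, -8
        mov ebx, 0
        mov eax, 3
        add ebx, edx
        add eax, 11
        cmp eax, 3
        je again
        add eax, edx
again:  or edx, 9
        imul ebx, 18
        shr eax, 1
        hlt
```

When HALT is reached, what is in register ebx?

mov edx, -8 → edx=-8
mov ebx, 0 → ebx=0
mov eax, 3 → eax=3
add ebx, edx → ebx=0+(-8)=-8
add eax, 11 → eax=3+11=14
cmp eax, 3  (cmp 14,3)
je again: not taken
add eax, edx → eax=14+(-8)=6
or edx, 9 → edx=(-8)|9=-7
imul ebx, 18 → ebx=(-8)*18=-144
shr eax, 1 → eax=6>>1=3
halt.

-144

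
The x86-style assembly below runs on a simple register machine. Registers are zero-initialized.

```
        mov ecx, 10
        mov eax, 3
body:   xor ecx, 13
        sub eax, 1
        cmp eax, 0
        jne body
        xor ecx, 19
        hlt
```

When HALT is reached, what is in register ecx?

after mov ecx, 10: ecx=10
after mov eax, 3: eax=3
after xor ecx, 13: ecx=10^13=7
after sub eax, 1: eax=3-1=2
cmp eax, 0  (cmp 2,0)
jne body: taken
after xor ecx, 13: ecx=7^13=10
after sub eax, 1: eax=2-1=1
cmp eax, 0  (cmp 1,0)
jne body: taken
after xor ecx, 13: ecx=10^13=7
after sub eax, 1: eax=1-1=0
cmp eax, 0  (cmp 0,0)
jne body: not taken
after xor ecx, 19: ecx=7^19=20
halt.

20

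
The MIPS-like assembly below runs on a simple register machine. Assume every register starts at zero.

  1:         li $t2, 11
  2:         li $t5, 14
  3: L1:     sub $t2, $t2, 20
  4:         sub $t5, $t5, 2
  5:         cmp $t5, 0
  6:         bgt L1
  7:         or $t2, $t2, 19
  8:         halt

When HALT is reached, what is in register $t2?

li $t2, 11 → $t2=11
li $t5, 14 → $t5=14
sub $t2, $t2, 20 → $t2=11-20=-9
sub $t5, $t5, 2 → $t5=14-2=12
cmp $t5, 0  (cmp 12,0)
bgt L1: taken
sub $t2, $t2, 20 → $t2=(-9)-20=-29
sub $t5, $t5, 2 → $t5=12-2=10
cmp $t5, 0  (cmp 10,0)
bgt L1: taken
sub $t2, $t2, 20 → $t2=(-29)-20=-49
sub $t5, $t5, 2 → $t5=10-2=8
cmp $t5, 0  (cmp 8,0)
bgt L1: taken
sub $t2, $t2, 20 → $t2=(-49)-20=-69
sub $t5, $t5, 2 → $t5=8-2=6
cmp $t5, 0  (cmp 6,0)
bgt L1: taken
sub $t2, $t2, 20 → $t2=(-69)-20=-89
sub $t5, $t5, 2 → $t5=6-2=4
cmp $t5, 0  (cmp 4,0)
bgt L1: taken
sub $t2, $t2, 20 → $t2=(-89)-20=-109
sub $t5, $t5, 2 → $t5=4-2=2
cmp $t5, 0  (cmp 2,0)
bgt L1: taken
sub $t2, $t2, 20 → $t2=(-109)-20=-129
sub $t5, $t5, 2 → $t5=2-2=0
cmp $t5, 0  (cmp 0,0)
bgt L1: not taken
or $t2, $t2, 19 → $t2=(-129)|19=-129
halt.

-129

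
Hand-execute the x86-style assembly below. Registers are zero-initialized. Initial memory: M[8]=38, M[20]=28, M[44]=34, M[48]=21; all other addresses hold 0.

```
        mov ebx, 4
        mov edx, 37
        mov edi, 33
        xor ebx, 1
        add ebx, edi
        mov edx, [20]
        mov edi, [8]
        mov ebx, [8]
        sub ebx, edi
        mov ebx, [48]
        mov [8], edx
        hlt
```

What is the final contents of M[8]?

28

after mov ebx, 4: ebx=4
after mov edx, 37: edx=37
after mov edi, 33: edi=33
after xor ebx, 1: ebx=4^1=5
after add ebx, edi: ebx=5+33=38
after mov edx, [20]: edx=M[20]=28
after mov edi, [8]: edi=M[8]=38
after mov ebx, [8]: ebx=M[8]=38
after sub ebx, edi: ebx=38-38=0
after mov ebx, [48]: ebx=M[48]=21
mov [8], edx → M[8]=28
halt.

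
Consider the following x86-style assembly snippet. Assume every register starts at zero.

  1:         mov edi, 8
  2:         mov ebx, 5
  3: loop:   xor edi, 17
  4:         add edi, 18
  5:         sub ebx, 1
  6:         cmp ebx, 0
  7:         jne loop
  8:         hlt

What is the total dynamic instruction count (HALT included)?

mov edi, 8 → edi=8
mov ebx, 5 → ebx=5
xor edi, 17 → edi=8^17=25
add edi, 18 → edi=25+18=43
sub ebx, 1 → ebx=5-1=4
cmp ebx, 0  (cmp 4,0)
jne loop: taken
xor edi, 17 → edi=43^17=58
add edi, 18 → edi=58+18=76
sub ebx, 1 → ebx=4-1=3
cmp ebx, 0  (cmp 3,0)
jne loop: taken
xor edi, 17 → edi=76^17=93
add edi, 18 → edi=93+18=111
sub ebx, 1 → ebx=3-1=2
cmp ebx, 0  (cmp 2,0)
jne loop: taken
xor edi, 17 → edi=111^17=126
add edi, 18 → edi=126+18=144
sub ebx, 1 → ebx=2-1=1
cmp ebx, 0  (cmp 1,0)
jne loop: taken
xor edi, 17 → edi=144^17=129
add edi, 18 → edi=129+18=147
sub ebx, 1 → ebx=1-1=0
cmp ebx, 0  (cmp 0,0)
jne loop: not taken
halt.
Total executed instructions: 28.

28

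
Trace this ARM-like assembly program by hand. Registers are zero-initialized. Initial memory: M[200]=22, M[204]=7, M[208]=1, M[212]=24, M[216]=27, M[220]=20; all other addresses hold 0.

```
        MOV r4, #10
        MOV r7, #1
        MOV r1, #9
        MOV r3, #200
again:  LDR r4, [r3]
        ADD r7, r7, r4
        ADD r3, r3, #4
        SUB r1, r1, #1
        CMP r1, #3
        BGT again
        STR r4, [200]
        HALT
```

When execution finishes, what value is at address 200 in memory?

r4=10
r7=1
r1=9
r3=200
r4=M[200]=22
r7=1+22=23
r3=200+4=204
r1=9-1=8
CMP r1, #3  (cmp 8,3)
BGT again: taken
r4=M[204]=7
r7=23+7=30
r3=204+4=208
r1=8-1=7
CMP r1, #3  (cmp 7,3)
BGT again: taken
r4=M[208]=1
r7=30+1=31
r3=208+4=212
r1=7-1=6
CMP r1, #3  (cmp 6,3)
BGT again: taken
r4=M[212]=24
r7=31+24=55
r3=212+4=216
r1=6-1=5
CMP r1, #3  (cmp 5,3)
BGT again: taken
r4=M[216]=27
r7=55+27=82
r3=216+4=220
r1=5-1=4
CMP r1, #3  (cmp 4,3)
BGT again: taken
r4=M[220]=20
r7=82+20=102
r3=220+4=224
r1=4-1=3
CMP r1, #3  (cmp 3,3)
BGT again: not taken
STR r4, [200] → M[200]=20
halt.

20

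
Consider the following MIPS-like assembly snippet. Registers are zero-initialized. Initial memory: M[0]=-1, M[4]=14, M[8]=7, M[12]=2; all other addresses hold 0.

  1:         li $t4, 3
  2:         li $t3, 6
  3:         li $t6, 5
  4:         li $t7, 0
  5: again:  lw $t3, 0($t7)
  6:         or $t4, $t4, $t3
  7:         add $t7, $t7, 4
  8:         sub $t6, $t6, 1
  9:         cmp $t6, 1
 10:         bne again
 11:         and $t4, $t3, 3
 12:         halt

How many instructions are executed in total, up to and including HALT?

30

li $t4, 3 → $t4=3
li $t3, 6 → $t3=6
li $t6, 5 → $t6=5
li $t7, 0 → $t7=0
lw $t3, 0($t7) → $t3=M[0]=-1
or $t4, $t4, $t3 → $t4=3|(-1)=-1
add $t7, $t7, 4 → $t7=0+4=4
sub $t6, $t6, 1 → $t6=5-1=4
cmp $t6, 1  (cmp 4,1)
bne again: taken
lw $t3, 0($t7) → $t3=M[4]=14
or $t4, $t4, $t3 → $t4=(-1)|14=-1
add $t7, $t7, 4 → $t7=4+4=8
sub $t6, $t6, 1 → $t6=4-1=3
cmp $t6, 1  (cmp 3,1)
bne again: taken
lw $t3, 0($t7) → $t3=M[8]=7
or $t4, $t4, $t3 → $t4=(-1)|7=-1
add $t7, $t7, 4 → $t7=8+4=12
sub $t6, $t6, 1 → $t6=3-1=2
cmp $t6, 1  (cmp 2,1)
bne again: taken
lw $t3, 0($t7) → $t3=M[12]=2
or $t4, $t4, $t3 → $t4=(-1)|2=-1
add $t7, $t7, 4 → $t7=12+4=16
sub $t6, $t6, 1 → $t6=2-1=1
cmp $t6, 1  (cmp 1,1)
bne again: not taken
and $t4, $t3, 3 → $t4=2&3=2
halt.
Total executed instructions: 30.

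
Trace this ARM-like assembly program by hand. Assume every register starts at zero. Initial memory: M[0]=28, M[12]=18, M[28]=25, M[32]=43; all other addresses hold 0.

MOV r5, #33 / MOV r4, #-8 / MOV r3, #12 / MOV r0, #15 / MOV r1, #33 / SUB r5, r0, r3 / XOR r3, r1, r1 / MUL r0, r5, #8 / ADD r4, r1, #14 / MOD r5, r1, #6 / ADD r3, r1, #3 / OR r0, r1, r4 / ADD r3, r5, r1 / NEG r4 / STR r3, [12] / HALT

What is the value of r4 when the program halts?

-47

r5=33
r4=-8
r3=12
r0=15
r1=33
r5=15-12=3
r3=33^33=0
r0=3*8=24
r4=33+14=47
r5=33%6=3
r3=33+3=36
r0=33|47=47
r3=3+33=36
r4=-(47)=-47
STR r3, [12] → M[12]=36
halt.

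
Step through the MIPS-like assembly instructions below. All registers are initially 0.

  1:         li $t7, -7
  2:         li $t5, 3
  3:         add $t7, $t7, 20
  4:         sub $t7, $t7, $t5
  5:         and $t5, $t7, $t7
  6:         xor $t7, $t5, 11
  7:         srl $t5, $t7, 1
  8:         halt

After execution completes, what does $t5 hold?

0

after li $t7, -7: $t7=-7
after li $t5, 3: $t5=3
after add $t7, $t7, 20: $t7=(-7)+20=13
after sub $t7, $t7, $t5: $t7=13-3=10
after and $t5, $t7, $t7: $t5=10&10=10
after xor $t7, $t5, 11: $t7=10^11=1
after srl $t5, $t7, 1: $t5=1>>1=0
halt.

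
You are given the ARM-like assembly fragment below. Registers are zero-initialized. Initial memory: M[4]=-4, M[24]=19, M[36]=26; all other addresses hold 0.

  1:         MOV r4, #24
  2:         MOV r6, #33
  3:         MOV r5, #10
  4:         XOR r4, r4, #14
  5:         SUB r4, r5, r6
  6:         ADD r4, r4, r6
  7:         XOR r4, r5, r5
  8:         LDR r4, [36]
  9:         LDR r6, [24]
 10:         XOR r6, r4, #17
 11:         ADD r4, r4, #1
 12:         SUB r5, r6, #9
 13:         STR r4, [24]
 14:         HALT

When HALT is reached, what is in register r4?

MOV r4, #24 → r4=24
MOV r6, #33 → r6=33
MOV r5, #10 → r5=10
XOR r4, r4, #14 → r4=24^14=22
SUB r4, r5, r6 → r4=10-33=-23
ADD r4, r4, r6 → r4=(-23)+33=10
XOR r4, r5, r5 → r4=10^10=0
LDR r4, [36] → r4=M[36]=26
LDR r6, [24] → r6=M[24]=19
XOR r6, r4, #17 → r6=26^17=11
ADD r4, r4, #1 → r4=26+1=27
SUB r5, r6, #9 → r5=11-9=2
STR r4, [24] → M[24]=27
halt.

27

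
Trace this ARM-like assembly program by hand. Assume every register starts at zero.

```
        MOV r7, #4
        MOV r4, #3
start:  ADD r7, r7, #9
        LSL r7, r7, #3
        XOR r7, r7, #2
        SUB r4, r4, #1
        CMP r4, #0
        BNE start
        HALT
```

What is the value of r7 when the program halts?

7450

r7=4
r4=3
r7=4+9=13
r7=13<<3=104
r7=104^2=106
r4=3-1=2
CMP r4, #0  (cmp 2,0)
BNE start: taken
r7=106+9=115
r7=115<<3=920
r7=920^2=922
r4=2-1=1
CMP r4, #0  (cmp 1,0)
BNE start: taken
r7=922+9=931
r7=931<<3=7448
r7=7448^2=7450
r4=1-1=0
CMP r4, #0  (cmp 0,0)
BNE start: not taken
halt.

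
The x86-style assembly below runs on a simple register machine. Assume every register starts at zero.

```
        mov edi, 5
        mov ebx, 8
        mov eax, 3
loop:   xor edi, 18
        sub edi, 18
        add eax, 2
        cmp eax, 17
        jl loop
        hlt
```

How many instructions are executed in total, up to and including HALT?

39

edi=5
ebx=8
eax=3
edi=5^18=23
edi=23-18=5
eax=3+2=5
cmp eax, 17  (cmp 5,17)
jl loop: taken
edi=5^18=23
edi=23-18=5
eax=5+2=7
cmp eax, 17  (cmp 7,17)
jl loop: taken
edi=5^18=23
edi=23-18=5
eax=7+2=9
cmp eax, 17  (cmp 9,17)
jl loop: taken
edi=5^18=23
edi=23-18=5
eax=9+2=11
cmp eax, 17  (cmp 11,17)
jl loop: taken
edi=5^18=23
edi=23-18=5
eax=11+2=13
cmp eax, 17  (cmp 13,17)
jl loop: taken
edi=5^18=23
edi=23-18=5
eax=13+2=15
cmp eax, 17  (cmp 15,17)
jl loop: taken
edi=5^18=23
edi=23-18=5
eax=15+2=17
cmp eax, 17  (cmp 17,17)
jl loop: not taken
halt.
Total executed instructions: 39.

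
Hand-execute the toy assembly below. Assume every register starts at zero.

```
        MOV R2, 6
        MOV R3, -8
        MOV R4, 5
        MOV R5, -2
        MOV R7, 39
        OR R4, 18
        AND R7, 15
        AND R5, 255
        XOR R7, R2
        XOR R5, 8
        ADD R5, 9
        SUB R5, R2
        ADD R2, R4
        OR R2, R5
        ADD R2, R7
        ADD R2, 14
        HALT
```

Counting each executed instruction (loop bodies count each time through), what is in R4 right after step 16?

MOV R2, 6 → R2=6
MOV R3, -8 → R3=-8
MOV R4, 5 → R4=5
MOV R5, -2 → R5=-2
MOV R7, 39 → R7=39
OR R4, 18 → R4=5|18=23
AND R7, 15 → R7=39&15=7
AND R5, 255 → R5=(-2)&255=254
XOR R7, R2 → R7=7^6=1
XOR R5, 8 → R5=254^8=246
ADD R5, 9 → R5=246+9=255
SUB R5, R2 → R5=255-6=249
ADD R2, R4 → R2=6+23=29
OR R2, R5 → R2=29|249=253
ADD R2, R7 → R2=253+1=254
ADD R2, 14 → R2=254+14=268
After step 16: R4 = 23.

23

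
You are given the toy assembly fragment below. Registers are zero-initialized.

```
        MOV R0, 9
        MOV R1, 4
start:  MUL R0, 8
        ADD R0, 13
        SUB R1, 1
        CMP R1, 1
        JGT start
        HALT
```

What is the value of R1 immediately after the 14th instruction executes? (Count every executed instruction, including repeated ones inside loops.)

2

R0=9
R1=4
R0=9*8=72
R0=72+13=85
R1=4-1=3
CMP R1, 1  (cmp 3,1)
JGT start: taken
R0=85*8=680
R0=680+13=693
R1=3-1=2
CMP R1, 1  (cmp 2,1)
JGT start: taken
R0=693*8=5544
R0=5544+13=5557
After step 14: R1 = 2.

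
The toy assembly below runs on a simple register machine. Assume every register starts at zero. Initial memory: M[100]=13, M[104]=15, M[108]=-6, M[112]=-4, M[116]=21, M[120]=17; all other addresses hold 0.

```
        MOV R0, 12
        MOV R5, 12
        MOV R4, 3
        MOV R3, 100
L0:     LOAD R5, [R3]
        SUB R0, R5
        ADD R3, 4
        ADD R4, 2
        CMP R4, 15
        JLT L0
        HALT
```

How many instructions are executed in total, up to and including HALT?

41

MOV R0, 12 → R0=12
MOV R5, 12 → R5=12
MOV R4, 3 → R4=3
MOV R3, 100 → R3=100
LOAD R5, [R3] → R5=M[100]=13
SUB R0, R5 → R0=12-13=-1
ADD R3, 4 → R3=100+4=104
ADD R4, 2 → R4=3+2=5
CMP R4, 15  (cmp 5,15)
JLT L0: taken
LOAD R5, [R3] → R5=M[104]=15
SUB R0, R5 → R0=(-1)-15=-16
ADD R3, 4 → R3=104+4=108
ADD R4, 2 → R4=5+2=7
CMP R4, 15  (cmp 7,15)
JLT L0: taken
LOAD R5, [R3] → R5=M[108]=-6
SUB R0, R5 → R0=(-16)-(-6)=-10
ADD R3, 4 → R3=108+4=112
ADD R4, 2 → R4=7+2=9
CMP R4, 15  (cmp 9,15)
JLT L0: taken
LOAD R5, [R3] → R5=M[112]=-4
SUB R0, R5 → R0=(-10)-(-4)=-6
ADD R3, 4 → R3=112+4=116
ADD R4, 2 → R4=9+2=11
CMP R4, 15  (cmp 11,15)
JLT L0: taken
LOAD R5, [R3] → R5=M[116]=21
SUB R0, R5 → R0=(-6)-21=-27
ADD R3, 4 → R3=116+4=120
ADD R4, 2 → R4=11+2=13
CMP R4, 15  (cmp 13,15)
JLT L0: taken
LOAD R5, [R3] → R5=M[120]=17
SUB R0, R5 → R0=(-27)-17=-44
ADD R3, 4 → R3=120+4=124
ADD R4, 2 → R4=13+2=15
CMP R4, 15  (cmp 15,15)
JLT L0: not taken
halt.
Total executed instructions: 41.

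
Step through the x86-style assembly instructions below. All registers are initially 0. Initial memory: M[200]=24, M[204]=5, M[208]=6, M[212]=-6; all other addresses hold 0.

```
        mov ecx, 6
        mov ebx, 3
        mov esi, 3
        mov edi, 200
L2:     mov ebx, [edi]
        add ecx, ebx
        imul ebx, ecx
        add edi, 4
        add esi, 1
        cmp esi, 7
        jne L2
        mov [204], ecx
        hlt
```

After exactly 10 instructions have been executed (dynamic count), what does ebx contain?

ecx=6
ebx=3
esi=3
edi=200
ebx=M[200]=24
ecx=6+24=30
ebx=24*30=720
edi=200+4=204
esi=3+1=4
cmp esi, 7  (cmp 4,7)
After step 10: ebx = 720.

720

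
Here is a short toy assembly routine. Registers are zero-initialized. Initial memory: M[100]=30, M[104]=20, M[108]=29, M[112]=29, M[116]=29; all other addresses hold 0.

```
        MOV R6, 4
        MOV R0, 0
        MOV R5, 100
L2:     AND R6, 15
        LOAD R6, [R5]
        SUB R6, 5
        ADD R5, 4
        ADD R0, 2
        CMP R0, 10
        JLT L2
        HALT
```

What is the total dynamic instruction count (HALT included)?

after MOV R6, 4: R6=4
after MOV R0, 0: R0=0
after MOV R5, 100: R5=100
after AND R6, 15: R6=4&15=4
after LOAD R6, [R5]: R6=M[100]=30
after SUB R6, 5: R6=30-5=25
after ADD R5, 4: R5=100+4=104
after ADD R0, 2: R0=0+2=2
CMP R0, 10  (cmp 2,10)
JLT L2: taken
after AND R6, 15: R6=25&15=9
after LOAD R6, [R5]: R6=M[104]=20
after SUB R6, 5: R6=20-5=15
after ADD R5, 4: R5=104+4=108
after ADD R0, 2: R0=2+2=4
CMP R0, 10  (cmp 4,10)
JLT L2: taken
after AND R6, 15: R6=15&15=15
after LOAD R6, [R5]: R6=M[108]=29
after SUB R6, 5: R6=29-5=24
after ADD R5, 4: R5=108+4=112
after ADD R0, 2: R0=4+2=6
CMP R0, 10  (cmp 6,10)
JLT L2: taken
after AND R6, 15: R6=24&15=8
after LOAD R6, [R5]: R6=M[112]=29
after SUB R6, 5: R6=29-5=24
after ADD R5, 4: R5=112+4=116
after ADD R0, 2: R0=6+2=8
CMP R0, 10  (cmp 8,10)
JLT L2: taken
after AND R6, 15: R6=24&15=8
after LOAD R6, [R5]: R6=M[116]=29
after SUB R6, 5: R6=29-5=24
after ADD R5, 4: R5=116+4=120
after ADD R0, 2: R0=8+2=10
CMP R0, 10  (cmp 10,10)
JLT L2: not taken
halt.
Total executed instructions: 39.

39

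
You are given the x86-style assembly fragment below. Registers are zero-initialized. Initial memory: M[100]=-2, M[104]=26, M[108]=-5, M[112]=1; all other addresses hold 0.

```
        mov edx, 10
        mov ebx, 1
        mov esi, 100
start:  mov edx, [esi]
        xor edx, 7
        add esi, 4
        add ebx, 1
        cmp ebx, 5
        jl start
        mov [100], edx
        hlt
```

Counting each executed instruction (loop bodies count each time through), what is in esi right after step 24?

after mov edx, 10: edx=10
after mov ebx, 1: ebx=1
after mov esi, 100: esi=100
after mov edx, [esi]: edx=M[100]=-2
after xor edx, 7: edx=(-2)^7=-7
after add esi, 4: esi=100+4=104
after add ebx, 1: ebx=1+1=2
cmp ebx, 5  (cmp 2,5)
jl start: taken
after mov edx, [esi]: edx=M[104]=26
after xor edx, 7: edx=26^7=29
after add esi, 4: esi=104+4=108
after add ebx, 1: ebx=2+1=3
cmp ebx, 5  (cmp 3,5)
jl start: taken
after mov edx, [esi]: edx=M[108]=-5
after xor edx, 7: edx=(-5)^7=-4
after add esi, 4: esi=108+4=112
after add ebx, 1: ebx=3+1=4
cmp ebx, 5  (cmp 4,5)
jl start: taken
after mov edx, [esi]: edx=M[112]=1
after xor edx, 7: edx=1^7=6
after add esi, 4: esi=112+4=116
After step 24: esi = 116.

116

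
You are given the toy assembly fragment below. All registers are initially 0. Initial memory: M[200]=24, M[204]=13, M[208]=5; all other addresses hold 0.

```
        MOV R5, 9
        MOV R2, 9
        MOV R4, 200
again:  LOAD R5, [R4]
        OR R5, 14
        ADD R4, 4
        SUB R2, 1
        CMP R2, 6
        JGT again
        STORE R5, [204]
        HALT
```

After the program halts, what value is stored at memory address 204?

15

MOV R5, 9 → R5=9
MOV R2, 9 → R2=9
MOV R4, 200 → R4=200
LOAD R5, [R4] → R5=M[200]=24
OR R5, 14 → R5=24|14=30
ADD R4, 4 → R4=200+4=204
SUB R2, 1 → R2=9-1=8
CMP R2, 6  (cmp 8,6)
JGT again: taken
LOAD R5, [R4] → R5=M[204]=13
OR R5, 14 → R5=13|14=15
ADD R4, 4 → R4=204+4=208
SUB R2, 1 → R2=8-1=7
CMP R2, 6  (cmp 7,6)
JGT again: taken
LOAD R5, [R4] → R5=M[208]=5
OR R5, 14 → R5=5|14=15
ADD R4, 4 → R4=208+4=212
SUB R2, 1 → R2=7-1=6
CMP R2, 6  (cmp 6,6)
JGT again: not taken
STORE R5, [204] → M[204]=15
halt.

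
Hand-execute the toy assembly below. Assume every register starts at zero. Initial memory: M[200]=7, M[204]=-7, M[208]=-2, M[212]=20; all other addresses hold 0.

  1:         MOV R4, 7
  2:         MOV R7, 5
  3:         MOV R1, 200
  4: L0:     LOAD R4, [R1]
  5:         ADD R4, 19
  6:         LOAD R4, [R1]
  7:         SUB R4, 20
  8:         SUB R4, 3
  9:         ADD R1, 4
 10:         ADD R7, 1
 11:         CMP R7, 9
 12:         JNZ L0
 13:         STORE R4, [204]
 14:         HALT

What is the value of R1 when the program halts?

216

MOV R4, 7 → R4=7
MOV R7, 5 → R7=5
MOV R1, 200 → R1=200
LOAD R4, [R1] → R4=M[200]=7
ADD R4, 19 → R4=7+19=26
LOAD R4, [R1] → R4=M[200]=7
SUB R4, 20 → R4=7-20=-13
SUB R4, 3 → R4=(-13)-3=-16
ADD R1, 4 → R1=200+4=204
ADD R7, 1 → R7=5+1=6
CMP R7, 9  (cmp 6,9)
JNZ L0: taken
LOAD R4, [R1] → R4=M[204]=-7
ADD R4, 19 → R4=(-7)+19=12
LOAD R4, [R1] → R4=M[204]=-7
SUB R4, 20 → R4=(-7)-20=-27
SUB R4, 3 → R4=(-27)-3=-30
ADD R1, 4 → R1=204+4=208
ADD R7, 1 → R7=6+1=7
CMP R7, 9  (cmp 7,9)
JNZ L0: taken
LOAD R4, [R1] → R4=M[208]=-2
ADD R4, 19 → R4=(-2)+19=17
LOAD R4, [R1] → R4=M[208]=-2
SUB R4, 20 → R4=(-2)-20=-22
SUB R4, 3 → R4=(-22)-3=-25
ADD R1, 4 → R1=208+4=212
ADD R7, 1 → R7=7+1=8
CMP R7, 9  (cmp 8,9)
JNZ L0: taken
LOAD R4, [R1] → R4=M[212]=20
ADD R4, 19 → R4=20+19=39
LOAD R4, [R1] → R4=M[212]=20
SUB R4, 20 → R4=20-20=0
SUB R4, 3 → R4=0-3=-3
ADD R1, 4 → R1=212+4=216
ADD R7, 1 → R7=8+1=9
CMP R7, 9  (cmp 9,9)
JNZ L0: not taken
STORE R4, [204] → M[204]=-3
halt.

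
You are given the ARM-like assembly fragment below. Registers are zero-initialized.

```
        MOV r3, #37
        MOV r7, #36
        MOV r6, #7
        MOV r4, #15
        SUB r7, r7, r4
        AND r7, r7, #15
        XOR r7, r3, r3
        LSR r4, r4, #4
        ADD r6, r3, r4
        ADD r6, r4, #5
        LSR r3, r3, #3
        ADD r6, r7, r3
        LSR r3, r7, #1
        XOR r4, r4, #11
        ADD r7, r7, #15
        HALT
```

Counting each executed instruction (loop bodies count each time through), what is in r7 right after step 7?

0

MOV r3, #37 → r3=37
MOV r7, #36 → r7=36
MOV r6, #7 → r6=7
MOV r4, #15 → r4=15
SUB r7, r7, r4 → r7=36-15=21
AND r7, r7, #15 → r7=21&15=5
XOR r7, r3, r3 → r7=37^37=0
After step 7: r7 = 0.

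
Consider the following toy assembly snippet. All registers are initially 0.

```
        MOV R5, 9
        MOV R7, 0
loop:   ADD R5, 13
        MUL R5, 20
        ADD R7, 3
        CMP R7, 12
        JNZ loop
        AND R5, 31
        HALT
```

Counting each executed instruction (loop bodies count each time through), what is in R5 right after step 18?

R5=9
R7=0
R5=9+13=22
R5=22*20=440
R7=0+3=3
CMP R7, 12  (cmp 3,12)
JNZ loop: taken
R5=440+13=453
R5=453*20=9060
R7=3+3=6
CMP R7, 12  (cmp 6,12)
JNZ loop: taken
R5=9060+13=9073
R5=9073*20=181460
R7=6+3=9
CMP R7, 12  (cmp 9,12)
JNZ loop: taken
R5=181460+13=181473
After step 18: R5 = 181473.

181473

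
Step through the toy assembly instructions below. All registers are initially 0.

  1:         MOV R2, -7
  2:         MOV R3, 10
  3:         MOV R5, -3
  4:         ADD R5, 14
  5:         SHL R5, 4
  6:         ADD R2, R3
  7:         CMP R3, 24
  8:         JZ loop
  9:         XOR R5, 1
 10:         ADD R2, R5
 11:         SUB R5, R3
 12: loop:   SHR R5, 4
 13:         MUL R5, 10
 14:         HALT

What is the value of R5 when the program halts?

100

R2=-7
R3=10
R5=-3
R5=(-3)+14=11
R5=11<<4=176
R2=(-7)+10=3
CMP R3, 24  (cmp 10,24)
JZ loop: not taken
R5=176^1=177
R2=3+177=180
R5=177-10=167
R5=167>>4=10
R5=10*10=100
halt.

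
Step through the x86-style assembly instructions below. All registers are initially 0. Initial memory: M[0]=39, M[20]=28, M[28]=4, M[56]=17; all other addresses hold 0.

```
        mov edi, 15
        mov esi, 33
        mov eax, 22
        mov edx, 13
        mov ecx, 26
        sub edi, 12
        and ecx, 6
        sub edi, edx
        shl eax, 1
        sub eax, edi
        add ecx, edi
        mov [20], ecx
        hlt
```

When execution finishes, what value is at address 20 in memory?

after mov edi, 15: edi=15
after mov esi, 33: esi=33
after mov eax, 22: eax=22
after mov edx, 13: edx=13
after mov ecx, 26: ecx=26
after sub edi, 12: edi=15-12=3
after and ecx, 6: ecx=26&6=2
after sub edi, edx: edi=3-13=-10
after shl eax, 1: eax=22<<1=44
after sub eax, edi: eax=44-(-10)=54
after add ecx, edi: ecx=2+(-10)=-8
mov [20], ecx → M[20]=-8
halt.

-8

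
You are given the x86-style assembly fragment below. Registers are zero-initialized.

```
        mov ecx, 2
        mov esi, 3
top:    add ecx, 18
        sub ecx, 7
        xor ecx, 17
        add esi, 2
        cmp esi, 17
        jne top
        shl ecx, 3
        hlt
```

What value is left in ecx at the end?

960

ecx=2
esi=3
ecx=2+18=20
ecx=20-7=13
ecx=13^17=28
esi=3+2=5
cmp esi, 17  (cmp 5,17)
jne top: taken
ecx=28+18=46
ecx=46-7=39
ecx=39^17=54
esi=5+2=7
cmp esi, 17  (cmp 7,17)
jne top: taken
ecx=54+18=72
ecx=72-7=65
ecx=65^17=80
esi=7+2=9
cmp esi, 17  (cmp 9,17)
jne top: taken
ecx=80+18=98
ecx=98-7=91
ecx=91^17=74
esi=9+2=11
cmp esi, 17  (cmp 11,17)
jne top: taken
ecx=74+18=92
ecx=92-7=85
ecx=85^17=68
esi=11+2=13
cmp esi, 17  (cmp 13,17)
jne top: taken
ecx=68+18=86
ecx=86-7=79
ecx=79^17=94
esi=13+2=15
cmp esi, 17  (cmp 15,17)
jne top: taken
ecx=94+18=112
ecx=112-7=105
ecx=105^17=120
esi=15+2=17
cmp esi, 17  (cmp 17,17)
jne top: not taken
ecx=120<<3=960
halt.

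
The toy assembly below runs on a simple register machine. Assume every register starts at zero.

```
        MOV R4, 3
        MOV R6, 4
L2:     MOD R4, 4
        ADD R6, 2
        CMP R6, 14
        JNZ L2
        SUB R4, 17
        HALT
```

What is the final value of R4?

R4=3
R6=4
R4=3%4=3
R6=4+2=6
CMP R6, 14  (cmp 6,14)
JNZ L2: taken
R4=3%4=3
R6=6+2=8
CMP R6, 14  (cmp 8,14)
JNZ L2: taken
R4=3%4=3
R6=8+2=10
CMP R6, 14  (cmp 10,14)
JNZ L2: taken
R4=3%4=3
R6=10+2=12
CMP R6, 14  (cmp 12,14)
JNZ L2: taken
R4=3%4=3
R6=12+2=14
CMP R6, 14  (cmp 14,14)
JNZ L2: not taken
R4=3-17=-14
halt.

-14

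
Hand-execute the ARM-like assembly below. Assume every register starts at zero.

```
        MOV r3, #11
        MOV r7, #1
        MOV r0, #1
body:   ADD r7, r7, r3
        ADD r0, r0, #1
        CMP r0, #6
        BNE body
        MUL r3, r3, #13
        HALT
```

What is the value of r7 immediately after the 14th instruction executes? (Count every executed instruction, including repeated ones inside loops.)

after MOV r3, #11: r3=11
after MOV r7, #1: r7=1
after MOV r0, #1: r0=1
after ADD r7, r7, r3: r7=1+11=12
after ADD r0, r0, #1: r0=1+1=2
CMP r0, #6  (cmp 2,6)
BNE body: taken
after ADD r7, r7, r3: r7=12+11=23
after ADD r0, r0, #1: r0=2+1=3
CMP r0, #6  (cmp 3,6)
BNE body: taken
after ADD r7, r7, r3: r7=23+11=34
after ADD r0, r0, #1: r0=3+1=4
CMP r0, #6  (cmp 4,6)
After step 14: r7 = 34.

34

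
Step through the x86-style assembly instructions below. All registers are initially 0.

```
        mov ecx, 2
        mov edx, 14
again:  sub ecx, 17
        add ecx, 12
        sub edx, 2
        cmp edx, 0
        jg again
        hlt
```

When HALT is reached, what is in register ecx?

-33

mov ecx, 2 → ecx=2
mov edx, 14 → edx=14
sub ecx, 17 → ecx=2-17=-15
add ecx, 12 → ecx=(-15)+12=-3
sub edx, 2 → edx=14-2=12
cmp edx, 0  (cmp 12,0)
jg again: taken
sub ecx, 17 → ecx=(-3)-17=-20
add ecx, 12 → ecx=(-20)+12=-8
sub edx, 2 → edx=12-2=10
cmp edx, 0  (cmp 10,0)
jg again: taken
sub ecx, 17 → ecx=(-8)-17=-25
add ecx, 12 → ecx=(-25)+12=-13
sub edx, 2 → edx=10-2=8
cmp edx, 0  (cmp 8,0)
jg again: taken
sub ecx, 17 → ecx=(-13)-17=-30
add ecx, 12 → ecx=(-30)+12=-18
sub edx, 2 → edx=8-2=6
cmp edx, 0  (cmp 6,0)
jg again: taken
sub ecx, 17 → ecx=(-18)-17=-35
add ecx, 12 → ecx=(-35)+12=-23
sub edx, 2 → edx=6-2=4
cmp edx, 0  (cmp 4,0)
jg again: taken
sub ecx, 17 → ecx=(-23)-17=-40
add ecx, 12 → ecx=(-40)+12=-28
sub edx, 2 → edx=4-2=2
cmp edx, 0  (cmp 2,0)
jg again: taken
sub ecx, 17 → ecx=(-28)-17=-45
add ecx, 12 → ecx=(-45)+12=-33
sub edx, 2 → edx=2-2=0
cmp edx, 0  (cmp 0,0)
jg again: not taken
halt.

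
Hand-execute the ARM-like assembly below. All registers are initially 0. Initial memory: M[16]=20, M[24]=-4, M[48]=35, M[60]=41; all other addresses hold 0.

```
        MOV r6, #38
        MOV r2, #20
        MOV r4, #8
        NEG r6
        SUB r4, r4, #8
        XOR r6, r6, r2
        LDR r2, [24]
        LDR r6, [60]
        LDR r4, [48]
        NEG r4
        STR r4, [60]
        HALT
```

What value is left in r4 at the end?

r6=38
r2=20
r4=8
r6=-(38)=-38
r4=8-8=0
r6=(-38)^20=-50
r2=M[24]=-4
r6=M[60]=41
r4=M[48]=35
r4=-(35)=-35
STR r4, [60] → M[60]=-35
halt.

-35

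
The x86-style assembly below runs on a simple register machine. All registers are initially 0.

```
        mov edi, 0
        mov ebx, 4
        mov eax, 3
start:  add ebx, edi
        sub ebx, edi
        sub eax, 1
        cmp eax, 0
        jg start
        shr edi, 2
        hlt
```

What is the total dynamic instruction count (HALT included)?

after mov edi, 0: edi=0
after mov ebx, 4: ebx=4
after mov eax, 3: eax=3
after add ebx, edi: ebx=4+0=4
after sub ebx, edi: ebx=4-0=4
after sub eax, 1: eax=3-1=2
cmp eax, 0  (cmp 2,0)
jg start: taken
after add ebx, edi: ebx=4+0=4
after sub ebx, edi: ebx=4-0=4
after sub eax, 1: eax=2-1=1
cmp eax, 0  (cmp 1,0)
jg start: taken
after add ebx, edi: ebx=4+0=4
after sub ebx, edi: ebx=4-0=4
after sub eax, 1: eax=1-1=0
cmp eax, 0  (cmp 0,0)
jg start: not taken
after shr edi, 2: edi=0>>2=0
halt.
Total executed instructions: 20.

20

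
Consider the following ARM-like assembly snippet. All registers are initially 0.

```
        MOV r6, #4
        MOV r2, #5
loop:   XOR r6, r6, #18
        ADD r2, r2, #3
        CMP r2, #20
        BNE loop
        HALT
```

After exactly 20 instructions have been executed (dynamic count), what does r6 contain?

MOV r6, #4 → r6=4
MOV r2, #5 → r2=5
XOR r6, r6, #18 → r6=4^18=22
ADD r2, r2, #3 → r2=5+3=8
CMP r2, #20  (cmp 8,20)
BNE loop: taken
XOR r6, r6, #18 → r6=22^18=4
ADD r2, r2, #3 → r2=8+3=11
CMP r2, #20  (cmp 11,20)
BNE loop: taken
XOR r6, r6, #18 → r6=4^18=22
ADD r2, r2, #3 → r2=11+3=14
CMP r2, #20  (cmp 14,20)
BNE loop: taken
XOR r6, r6, #18 → r6=22^18=4
ADD r2, r2, #3 → r2=14+3=17
CMP r2, #20  (cmp 17,20)
BNE loop: taken
XOR r6, r6, #18 → r6=4^18=22
ADD r2, r2, #3 → r2=17+3=20
After step 20: r6 = 22.

22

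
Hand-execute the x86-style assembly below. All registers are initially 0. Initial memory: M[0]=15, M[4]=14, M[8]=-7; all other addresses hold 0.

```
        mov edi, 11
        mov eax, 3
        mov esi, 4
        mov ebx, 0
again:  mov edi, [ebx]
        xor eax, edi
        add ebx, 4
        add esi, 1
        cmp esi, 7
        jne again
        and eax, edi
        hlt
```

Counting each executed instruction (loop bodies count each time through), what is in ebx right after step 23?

edi=11
eax=3
esi=4
ebx=0
edi=M[0]=15
eax=3^15=12
ebx=0+4=4
esi=4+1=5
cmp esi, 7  (cmp 5,7)
jne again: taken
edi=M[4]=14
eax=12^14=2
ebx=4+4=8
esi=5+1=6
cmp esi, 7  (cmp 6,7)
jne again: taken
edi=M[8]=-7
eax=2^(-7)=-5
ebx=8+4=12
esi=6+1=7
cmp esi, 7  (cmp 7,7)
jne again: not taken
eax=(-5)&(-7)=-7
After step 23: ebx = 12.

12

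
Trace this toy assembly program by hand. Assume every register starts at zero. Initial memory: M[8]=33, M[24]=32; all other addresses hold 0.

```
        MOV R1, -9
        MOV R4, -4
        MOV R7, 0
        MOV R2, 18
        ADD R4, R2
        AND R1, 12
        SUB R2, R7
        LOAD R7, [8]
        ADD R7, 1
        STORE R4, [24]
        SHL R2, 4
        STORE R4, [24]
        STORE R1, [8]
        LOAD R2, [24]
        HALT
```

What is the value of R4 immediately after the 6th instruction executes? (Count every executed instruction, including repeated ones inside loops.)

14

after MOV R1, -9: R1=-9
after MOV R4, -4: R4=-4
after MOV R7, 0: R7=0
after MOV R2, 18: R2=18
after ADD R4, R2: R4=(-4)+18=14
after AND R1, 12: R1=(-9)&12=4
After step 6: R4 = 14.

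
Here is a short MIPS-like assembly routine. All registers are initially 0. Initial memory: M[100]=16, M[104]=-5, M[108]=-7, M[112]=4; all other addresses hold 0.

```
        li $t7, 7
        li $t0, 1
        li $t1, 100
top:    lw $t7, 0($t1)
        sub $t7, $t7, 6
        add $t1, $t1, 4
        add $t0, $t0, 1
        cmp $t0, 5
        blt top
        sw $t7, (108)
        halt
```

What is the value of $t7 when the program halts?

li $t7, 7 → $t7=7
li $t0, 1 → $t0=1
li $t1, 100 → $t1=100
lw $t7, 0($t1) → $t7=M[100]=16
sub $t7, $t7, 6 → $t7=16-6=10
add $t1, $t1, 4 → $t1=100+4=104
add $t0, $t0, 1 → $t0=1+1=2
cmp $t0, 5  (cmp 2,5)
blt top: taken
lw $t7, 0($t1) → $t7=M[104]=-5
sub $t7, $t7, 6 → $t7=(-5)-6=-11
add $t1, $t1, 4 → $t1=104+4=108
add $t0, $t0, 1 → $t0=2+1=3
cmp $t0, 5  (cmp 3,5)
blt top: taken
lw $t7, 0($t1) → $t7=M[108]=-7
sub $t7, $t7, 6 → $t7=(-7)-6=-13
add $t1, $t1, 4 → $t1=108+4=112
add $t0, $t0, 1 → $t0=3+1=4
cmp $t0, 5  (cmp 4,5)
blt top: taken
lw $t7, 0($t1) → $t7=M[112]=4
sub $t7, $t7, 6 → $t7=4-6=-2
add $t1, $t1, 4 → $t1=112+4=116
add $t0, $t0, 1 → $t0=4+1=5
cmp $t0, 5  (cmp 5,5)
blt top: not taken
sw $t7, (108) → M[108]=-2
halt.

-2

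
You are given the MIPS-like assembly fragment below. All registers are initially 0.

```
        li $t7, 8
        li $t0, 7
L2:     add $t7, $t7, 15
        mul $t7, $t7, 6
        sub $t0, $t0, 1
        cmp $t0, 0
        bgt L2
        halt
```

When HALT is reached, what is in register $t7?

7278318

$t7=8
$t0=7
$t7=8+15=23
$t7=23*6=138
$t0=7-1=6
cmp $t0, 0  (cmp 6,0)
bgt L2: taken
$t7=138+15=153
$t7=153*6=918
$t0=6-1=5
cmp $t0, 0  (cmp 5,0)
bgt L2: taken
$t7=918+15=933
$t7=933*6=5598
$t0=5-1=4
cmp $t0, 0  (cmp 4,0)
bgt L2: taken
$t7=5598+15=5613
$t7=5613*6=33678
$t0=4-1=3
cmp $t0, 0  (cmp 3,0)
bgt L2: taken
$t7=33678+15=33693
$t7=33693*6=202158
$t0=3-1=2
cmp $t0, 0  (cmp 2,0)
bgt L2: taken
$t7=202158+15=202173
$t7=202173*6=1213038
$t0=2-1=1
cmp $t0, 0  (cmp 1,0)
bgt L2: taken
$t7=1213038+15=1213053
$t7=1213053*6=7278318
$t0=1-1=0
cmp $t0, 0  (cmp 0,0)
bgt L2: not taken
halt.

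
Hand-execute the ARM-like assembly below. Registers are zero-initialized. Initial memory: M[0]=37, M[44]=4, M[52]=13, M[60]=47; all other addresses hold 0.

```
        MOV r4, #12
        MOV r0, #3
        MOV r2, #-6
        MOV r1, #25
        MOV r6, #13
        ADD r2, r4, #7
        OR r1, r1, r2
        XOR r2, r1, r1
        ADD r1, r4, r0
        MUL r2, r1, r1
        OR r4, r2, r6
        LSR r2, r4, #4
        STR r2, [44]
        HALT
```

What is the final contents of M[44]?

MOV r4, #12 → r4=12
MOV r0, #3 → r0=3
MOV r2, #-6 → r2=-6
MOV r1, #25 → r1=25
MOV r6, #13 → r6=13
ADD r2, r4, #7 → r2=12+7=19
OR r1, r1, r2 → r1=25|19=27
XOR r2, r1, r1 → r2=27^27=0
ADD r1, r4, r0 → r1=12+3=15
MUL r2, r1, r1 → r2=15*15=225
OR r4, r2, r6 → r4=225|13=237
LSR r2, r4, #4 → r2=237>>4=14
STR r2, [44] → M[44]=14
halt.

14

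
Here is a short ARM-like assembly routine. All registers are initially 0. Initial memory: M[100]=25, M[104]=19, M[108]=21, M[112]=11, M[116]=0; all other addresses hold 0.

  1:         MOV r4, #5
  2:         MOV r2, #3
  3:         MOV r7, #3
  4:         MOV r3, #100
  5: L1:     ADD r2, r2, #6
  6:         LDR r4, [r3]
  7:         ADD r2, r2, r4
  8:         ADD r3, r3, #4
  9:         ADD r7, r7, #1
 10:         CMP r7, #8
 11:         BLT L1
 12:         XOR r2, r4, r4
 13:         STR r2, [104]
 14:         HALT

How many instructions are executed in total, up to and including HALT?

after MOV r4, #5: r4=5
after MOV r2, #3: r2=3
after MOV r7, #3: r7=3
after MOV r3, #100: r3=100
after ADD r2, r2, #6: r2=3+6=9
after LDR r4, [r3]: r4=M[100]=25
after ADD r2, r2, r4: r2=9+25=34
after ADD r3, r3, #4: r3=100+4=104
after ADD r7, r7, #1: r7=3+1=4
CMP r7, #8  (cmp 4,8)
BLT L1: taken
after ADD r2, r2, #6: r2=34+6=40
after LDR r4, [r3]: r4=M[104]=19
after ADD r2, r2, r4: r2=40+19=59
after ADD r3, r3, #4: r3=104+4=108
after ADD r7, r7, #1: r7=4+1=5
CMP r7, #8  (cmp 5,8)
BLT L1: taken
after ADD r2, r2, #6: r2=59+6=65
after LDR r4, [r3]: r4=M[108]=21
after ADD r2, r2, r4: r2=65+21=86
after ADD r3, r3, #4: r3=108+4=112
after ADD r7, r7, #1: r7=5+1=6
CMP r7, #8  (cmp 6,8)
BLT L1: taken
after ADD r2, r2, #6: r2=86+6=92
after LDR r4, [r3]: r4=M[112]=11
after ADD r2, r2, r4: r2=92+11=103
after ADD r3, r3, #4: r3=112+4=116
after ADD r7, r7, #1: r7=6+1=7
CMP r7, #8  (cmp 7,8)
BLT L1: taken
after ADD r2, r2, #6: r2=103+6=109
after LDR r4, [r3]: r4=M[116]=0
after ADD r2, r2, r4: r2=109+0=109
after ADD r3, r3, #4: r3=116+4=120
after ADD r7, r7, #1: r7=7+1=8
CMP r7, #8  (cmp 8,8)
BLT L1: not taken
after XOR r2, r4, r4: r2=0^0=0
STR r2, [104] → M[104]=0
halt.
Total executed instructions: 42.

42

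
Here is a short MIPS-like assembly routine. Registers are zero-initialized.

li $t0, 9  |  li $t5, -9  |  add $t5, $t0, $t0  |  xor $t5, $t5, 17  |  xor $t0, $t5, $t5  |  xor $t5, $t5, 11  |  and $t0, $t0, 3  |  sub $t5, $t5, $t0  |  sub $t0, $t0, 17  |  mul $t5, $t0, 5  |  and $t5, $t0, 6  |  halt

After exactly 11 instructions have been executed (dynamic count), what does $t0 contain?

-17

after li $t0, 9: $t0=9
after li $t5, -9: $t5=-9
after add $t5, $t0, $t0: $t5=9+9=18
after xor $t5, $t5, 17: $t5=18^17=3
after xor $t0, $t5, $t5: $t0=3^3=0
after xor $t5, $t5, 11: $t5=3^11=8
after and $t0, $t0, 3: $t0=0&3=0
after sub $t5, $t5, $t0: $t5=8-0=8
after sub $t0, $t0, 17: $t0=0-17=-17
after mul $t5, $t0, 5: $t5=(-17)*5=-85
after and $t5, $t0, 6: $t5=(-17)&6=6
After step 11: $t0 = -17.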